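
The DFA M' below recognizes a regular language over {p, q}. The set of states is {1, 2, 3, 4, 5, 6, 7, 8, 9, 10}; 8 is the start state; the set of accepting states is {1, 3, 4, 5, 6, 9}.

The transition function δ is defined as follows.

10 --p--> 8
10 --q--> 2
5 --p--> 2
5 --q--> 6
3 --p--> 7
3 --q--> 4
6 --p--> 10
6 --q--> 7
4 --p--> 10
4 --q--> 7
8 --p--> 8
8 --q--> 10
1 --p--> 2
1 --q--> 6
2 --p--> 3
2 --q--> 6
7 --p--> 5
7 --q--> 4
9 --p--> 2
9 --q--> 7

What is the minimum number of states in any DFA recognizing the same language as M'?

5

States {1,9} cannot be reached from the start state, so discard them.
Start with accepting vs non-accepting: {3,4,5,6} | {2,7,8,10}.
Refine {3,4,5,6} on symbol q: members go to different blocks, giving {3,5} and {4,6}.
Split {2,7,8,10} by δ(·,p) → {2,7} and {8,10}.
On input q, block {8,10} splits into {8} and {10}.
No further refinement is possible. Final partition (5 blocks): {3,5} | {2,7} | {4,6} | {8} | {10}.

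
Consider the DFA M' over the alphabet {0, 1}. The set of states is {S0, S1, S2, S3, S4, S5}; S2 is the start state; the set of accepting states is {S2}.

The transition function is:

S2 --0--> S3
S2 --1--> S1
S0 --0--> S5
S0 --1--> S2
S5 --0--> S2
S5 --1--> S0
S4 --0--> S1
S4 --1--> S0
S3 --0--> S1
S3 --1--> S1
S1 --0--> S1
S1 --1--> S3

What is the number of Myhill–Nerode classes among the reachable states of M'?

2

Reachable states from the start: {S1,S2,S3}. Unreachable: {S0,S4,S5} — drop them.
Start with accepting vs non-accepting: {S2} | {S1,S3}.
Stable partition: {S2} | {S1,S3} — 2 equivalence classes.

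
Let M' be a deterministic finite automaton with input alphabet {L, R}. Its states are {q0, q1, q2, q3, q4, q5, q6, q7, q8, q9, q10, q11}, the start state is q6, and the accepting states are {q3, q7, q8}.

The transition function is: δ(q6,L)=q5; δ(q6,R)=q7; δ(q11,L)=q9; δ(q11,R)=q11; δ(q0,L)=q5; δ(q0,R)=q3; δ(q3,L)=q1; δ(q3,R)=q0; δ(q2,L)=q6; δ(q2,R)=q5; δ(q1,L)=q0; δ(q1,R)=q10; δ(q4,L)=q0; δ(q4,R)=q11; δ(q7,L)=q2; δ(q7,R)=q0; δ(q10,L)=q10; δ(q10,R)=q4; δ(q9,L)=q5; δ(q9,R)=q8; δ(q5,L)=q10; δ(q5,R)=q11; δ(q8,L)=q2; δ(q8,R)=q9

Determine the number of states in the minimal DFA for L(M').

5

All states are reachable from the start state.
Start with accepting vs non-accepting: {q3,q7,q8} | {q0,q1,q2,q4,q5,q6,q9,q10,q11}.
Split {q0,q1,q2,q4,q5,q6,q9,q10,q11} by δ(·,R) → {q1,q2,q4,q5,q10,q11} and {q0,q6,q9}.
Refine {q1,q2,q4,q5,q10,q11} on symbol L: members go to different blocks, giving {q1,q2,q4,q11} and {q5,q10}.
On input R, block {q1,q2,q4,q11} splits into {q1,q2} and {q4,q11}.
No further refinement is possible. Final partition (5 blocks): {q3,q7,q8} | {q1,q2} | {q0,q6,q9} | {q5,q10} | {q4,q11}.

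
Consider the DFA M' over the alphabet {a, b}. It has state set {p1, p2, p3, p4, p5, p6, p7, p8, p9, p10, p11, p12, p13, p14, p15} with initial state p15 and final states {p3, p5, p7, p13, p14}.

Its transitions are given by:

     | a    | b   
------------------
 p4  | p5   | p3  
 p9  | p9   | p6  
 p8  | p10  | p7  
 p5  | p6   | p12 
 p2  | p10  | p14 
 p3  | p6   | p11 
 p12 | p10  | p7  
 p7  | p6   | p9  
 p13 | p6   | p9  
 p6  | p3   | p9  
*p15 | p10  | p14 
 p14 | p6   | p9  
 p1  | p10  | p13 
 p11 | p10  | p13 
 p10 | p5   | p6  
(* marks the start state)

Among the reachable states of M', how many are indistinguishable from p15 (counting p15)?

3

First remove the unreachable states {p1,p2,p4,p8}; 11 states remain.
Start with accepting vs non-accepting: {p3,p5,p7,p13,p14} | {p6,p9,p10,p11,p12,p15}.
On input a, block {p6,p9,p10,p11,p12,p15} splits into {p9,p11,p12,p15} and {p6,p10}.
Refine {p9,p11,p12,p15} on symbol a: members go to different blocks, giving {p11,p12,p15} and {p9}.
On input b, block {p3,p5,p7,p13,p14} splits into {p7,p13,p14} and {p3,p5}.
Refine {p6,p10} on symbol b: members go to different blocks, giving {p6} and {p10}.
Stable partition: {p7,p13,p14} | {p11,p12,p15} | {p6} | {p9} | {p3,p5} | {p10} — 6 equivalence classes.
The equivalence class containing p15 is {p11,p12,p15}, of size 3.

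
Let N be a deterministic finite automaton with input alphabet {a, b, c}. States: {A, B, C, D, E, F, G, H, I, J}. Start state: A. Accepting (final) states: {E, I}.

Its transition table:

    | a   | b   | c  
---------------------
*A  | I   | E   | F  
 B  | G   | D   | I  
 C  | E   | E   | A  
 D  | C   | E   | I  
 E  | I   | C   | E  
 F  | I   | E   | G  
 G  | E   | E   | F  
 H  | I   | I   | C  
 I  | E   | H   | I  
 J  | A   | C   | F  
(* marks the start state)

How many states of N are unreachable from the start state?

No path from A leads to B, D, J; the other 7 states are all reachable.

3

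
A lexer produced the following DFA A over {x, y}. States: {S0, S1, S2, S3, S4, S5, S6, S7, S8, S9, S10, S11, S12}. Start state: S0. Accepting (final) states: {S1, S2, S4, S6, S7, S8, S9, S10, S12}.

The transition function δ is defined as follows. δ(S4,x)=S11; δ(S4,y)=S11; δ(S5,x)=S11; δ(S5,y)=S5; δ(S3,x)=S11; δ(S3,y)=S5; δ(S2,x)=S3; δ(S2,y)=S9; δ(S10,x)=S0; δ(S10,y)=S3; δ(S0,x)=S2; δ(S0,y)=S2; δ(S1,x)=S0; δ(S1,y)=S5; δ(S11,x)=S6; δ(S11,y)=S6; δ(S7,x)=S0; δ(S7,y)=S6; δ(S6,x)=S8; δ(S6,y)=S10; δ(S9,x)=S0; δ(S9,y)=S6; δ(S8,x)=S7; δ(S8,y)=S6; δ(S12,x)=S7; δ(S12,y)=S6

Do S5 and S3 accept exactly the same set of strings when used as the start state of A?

States {S1,S4,S12} cannot be reached from the start state, so discard them.
Start with accepting vs non-accepting: {S2,S6,S7,S8,S9,S10} | {S0,S3,S5,S11}.
On input x, block {S2,S6,S7,S8,S9,S10} splits into {S2,S7,S9,S10} and {S6,S8}.
Split {S2,S7,S9,S10} by δ(·,y) → {S7,S9} and {S2} and {S10}.
Split {S0,S3,S5,S11} by δ(·,x) → {S3,S5} and {S0} and {S11}.
Split {S6,S8} by δ(·,x) → {S6} and {S8}.
No further refinement is possible. Final partition (8 blocks): {S7,S9} | {S3,S5} | {S6} | {S2} | {S10} | {S0} | {S11} | {S8}.
S5 and S3 lie in the same block of the stable partition, so they are equivalent — no string distinguishes them.

Yes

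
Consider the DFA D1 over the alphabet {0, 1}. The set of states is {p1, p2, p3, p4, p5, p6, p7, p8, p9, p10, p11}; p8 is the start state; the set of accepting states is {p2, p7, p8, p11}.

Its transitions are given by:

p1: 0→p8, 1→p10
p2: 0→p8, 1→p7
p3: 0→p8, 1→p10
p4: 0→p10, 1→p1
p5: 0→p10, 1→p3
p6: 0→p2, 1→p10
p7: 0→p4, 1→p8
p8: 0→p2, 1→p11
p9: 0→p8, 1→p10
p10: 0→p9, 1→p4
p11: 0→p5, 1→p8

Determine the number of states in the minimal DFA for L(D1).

Reachable states from the start: {p1,p2,p3,p4,p5,p7,p8,p9,p10,p11}. Unreachable: {p6} — drop them.
P0 = {p2,p7,p8,p11} | {p1,p3,p4,p5,p9,p10}.
On input 0, block {p2,p7,p8,p11} splits into {p2,p8} and {p7,p11}.
On input 0, block {p1,p3,p4,p5,p9,p10} splits into {p1,p3,p9} and {p4,p5,p10}.
Refine {p4,p5,p10} on symbol 0: members go to different blocks, giving {p4,p5} and {p10}.
Stable partition: {p2,p8} | {p1,p3,p9} | {p7,p11} | {p4,p5} | {p10} — 5 equivalence classes.

5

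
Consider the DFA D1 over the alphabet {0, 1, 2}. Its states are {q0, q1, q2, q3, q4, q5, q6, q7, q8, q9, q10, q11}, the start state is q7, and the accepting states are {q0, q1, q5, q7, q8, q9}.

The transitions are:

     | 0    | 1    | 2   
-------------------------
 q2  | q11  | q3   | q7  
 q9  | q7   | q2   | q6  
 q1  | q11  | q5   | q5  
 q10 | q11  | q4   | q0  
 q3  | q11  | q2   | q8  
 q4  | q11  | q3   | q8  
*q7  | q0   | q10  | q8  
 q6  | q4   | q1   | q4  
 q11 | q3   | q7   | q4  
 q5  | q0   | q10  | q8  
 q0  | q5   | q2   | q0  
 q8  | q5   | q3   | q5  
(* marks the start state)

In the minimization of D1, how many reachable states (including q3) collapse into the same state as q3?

Reachable states from the start: {q0,q2,q3,q4,q5,q7,q8,q10,q11}. Unreachable: {q1,q6,q9} — drop them.
Start with accepting vs non-accepting: {q0,q5,q7,q8} | {q2,q3,q4,q10,q11}.
On input 1, block {q2,q3,q4,q10,q11} splits into {q2,q3,q4,q10} and {q11}.
Stable partition: {q0,q5,q7,q8} | {q2,q3,q4,q10} | {q11} — 3 equivalence classes.
State q3 belongs to the block {q2,q3,q4,q10}, which has 4 states.

4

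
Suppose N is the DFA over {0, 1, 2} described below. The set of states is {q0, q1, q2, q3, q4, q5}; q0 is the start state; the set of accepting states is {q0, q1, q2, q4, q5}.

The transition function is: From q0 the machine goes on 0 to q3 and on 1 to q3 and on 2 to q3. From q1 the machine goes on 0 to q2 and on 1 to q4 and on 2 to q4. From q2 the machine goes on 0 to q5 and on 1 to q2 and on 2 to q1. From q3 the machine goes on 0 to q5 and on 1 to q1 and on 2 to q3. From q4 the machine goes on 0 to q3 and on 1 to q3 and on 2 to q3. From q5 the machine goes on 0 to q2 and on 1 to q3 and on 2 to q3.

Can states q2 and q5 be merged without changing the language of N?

Initial partition by acceptance: {q0,q1,q2,q4,q5} | {q3}.
Refine {q0,q1,q2,q4,q5} on symbol 0: members go to different blocks, giving {q1,q2,q5} and {q0,q4}.
Split {q1,q2,q5} by δ(·,1) → {q1} and {q2} and {q5}.
Stable partition: {q1} | {q3} | {q0,q4} | {q2} | {q5} — 5 equivalence classes.
q2 and q5 end up in different blocks, so they are distinguishable. For instance, the string '1' is accepted from only q2.

No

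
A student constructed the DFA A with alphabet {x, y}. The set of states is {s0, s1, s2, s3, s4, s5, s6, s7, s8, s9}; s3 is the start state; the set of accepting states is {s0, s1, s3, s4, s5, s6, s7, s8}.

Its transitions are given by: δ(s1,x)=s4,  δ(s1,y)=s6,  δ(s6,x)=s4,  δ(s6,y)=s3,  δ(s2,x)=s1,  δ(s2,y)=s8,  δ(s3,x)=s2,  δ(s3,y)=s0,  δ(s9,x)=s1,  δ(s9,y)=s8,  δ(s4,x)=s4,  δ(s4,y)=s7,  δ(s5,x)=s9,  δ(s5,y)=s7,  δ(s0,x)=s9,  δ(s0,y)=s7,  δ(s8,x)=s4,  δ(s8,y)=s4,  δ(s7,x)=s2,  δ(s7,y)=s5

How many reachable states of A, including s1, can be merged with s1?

2

Every state is reachable, so we keep all 10.
Start with accepting vs non-accepting: {s0,s1,s3,s4,s5,s6,s7,s8} | {s2,s9}.
Refine {s0,s1,s3,s4,s5,s6,s7,s8} on symbol x: members go to different blocks, giving {s0,s3,s5,s7} and {s1,s4,s6,s8}.
On input y, block {s1,s4,s6,s8} splits into {s1,s8} and {s4,s6}.
Stable partition: {s0,s3,s5,s7} | {s2,s9} | {s1,s8} | {s4,s6} — 4 equivalence classes.
The equivalence class containing s1 is {s1,s8}, of size 2.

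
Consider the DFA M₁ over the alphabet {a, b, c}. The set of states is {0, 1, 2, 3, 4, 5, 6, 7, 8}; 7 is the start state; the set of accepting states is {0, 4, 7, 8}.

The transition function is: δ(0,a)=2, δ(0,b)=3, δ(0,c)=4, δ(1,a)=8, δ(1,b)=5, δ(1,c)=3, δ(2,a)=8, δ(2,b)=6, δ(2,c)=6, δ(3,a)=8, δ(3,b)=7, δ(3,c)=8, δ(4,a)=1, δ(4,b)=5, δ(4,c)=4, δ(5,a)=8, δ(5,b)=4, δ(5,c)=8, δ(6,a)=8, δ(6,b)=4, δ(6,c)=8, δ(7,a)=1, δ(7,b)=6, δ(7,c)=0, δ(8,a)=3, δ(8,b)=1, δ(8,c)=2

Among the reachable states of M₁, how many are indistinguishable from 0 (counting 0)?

3

Every state is reachable, so we keep all 9.
Start with accepting vs non-accepting: {0,4,7,8} | {1,2,3,5,6}.
On input c, block {0,4,7,8} splits into {0,4,7} and {8}.
Refine {1,2,3,5,6} on symbol b: members go to different blocks, giving {3,5,6} and {1,2}.
No further refinement is possible. Final partition (4 blocks): {0,4,7} | {3,5,6} | {8} | {1,2}.
State 0 belongs to the block {0,4,7}, which has 3 states.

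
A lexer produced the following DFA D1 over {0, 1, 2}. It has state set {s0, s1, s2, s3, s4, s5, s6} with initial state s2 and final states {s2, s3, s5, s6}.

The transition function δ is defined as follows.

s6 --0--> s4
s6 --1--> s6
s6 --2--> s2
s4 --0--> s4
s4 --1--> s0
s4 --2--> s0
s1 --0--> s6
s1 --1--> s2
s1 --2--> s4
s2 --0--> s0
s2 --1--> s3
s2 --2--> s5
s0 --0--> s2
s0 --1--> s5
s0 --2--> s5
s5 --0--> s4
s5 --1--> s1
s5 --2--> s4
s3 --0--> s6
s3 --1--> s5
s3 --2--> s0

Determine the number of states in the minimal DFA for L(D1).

Start with accepting vs non-accepting: {s2,s3,s5,s6} | {s0,s1,s4}.
Split {s2,s3,s5,s6} by δ(·,0) → {s2,s5,s6} and {s3}.
On input 1, block {s2,s5,s6} splits into {s2} and {s5} and {s6}.
Split {s0,s1,s4} by δ(·,0) → {s0} and {s1} and {s4}.
The partition is now stable with 7 blocks: {s2} | {s0} | {s3} | {s5} | {s6} | {s1} | {s4}.

7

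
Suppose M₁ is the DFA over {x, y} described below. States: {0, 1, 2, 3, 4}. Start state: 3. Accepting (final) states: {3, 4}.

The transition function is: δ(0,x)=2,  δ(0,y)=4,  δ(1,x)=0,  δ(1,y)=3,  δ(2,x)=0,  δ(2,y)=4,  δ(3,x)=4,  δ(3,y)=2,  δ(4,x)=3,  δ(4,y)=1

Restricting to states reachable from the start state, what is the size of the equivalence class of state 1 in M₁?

All states are reachable from the start state.
Initial partition by acceptance: {3,4} | {0,1,2}.
Stable partition: {3,4} | {0,1,2} — 2 equivalence classes.
State 1 belongs to the block {0,1,2}, which has 3 states.

3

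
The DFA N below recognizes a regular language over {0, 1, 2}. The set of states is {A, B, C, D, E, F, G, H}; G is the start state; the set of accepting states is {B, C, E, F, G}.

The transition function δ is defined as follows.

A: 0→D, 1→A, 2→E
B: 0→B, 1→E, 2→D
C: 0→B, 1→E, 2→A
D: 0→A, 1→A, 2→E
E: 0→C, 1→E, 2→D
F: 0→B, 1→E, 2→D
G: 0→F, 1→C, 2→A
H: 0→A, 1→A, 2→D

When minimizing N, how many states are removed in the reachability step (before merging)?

1

No path from G leads to H; the other 7 states are all reachable.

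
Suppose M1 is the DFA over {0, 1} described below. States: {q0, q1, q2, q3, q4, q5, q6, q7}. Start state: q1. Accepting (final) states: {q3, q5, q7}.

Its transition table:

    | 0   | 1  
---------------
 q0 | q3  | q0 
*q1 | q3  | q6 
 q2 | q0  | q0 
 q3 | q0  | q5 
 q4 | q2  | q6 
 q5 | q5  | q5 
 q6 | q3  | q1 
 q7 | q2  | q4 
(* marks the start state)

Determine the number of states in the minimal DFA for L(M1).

First remove the unreachable states {q2,q4,q7}; 5 states remain.
Initial partition by acceptance: {q3,q5} | {q0,q1,q6}.
Refine {q3,q5} on symbol 0: members go to different blocks, giving {q3} and {q5}.
No further refinement is possible. Final partition (3 blocks): {q3} | {q0,q1,q6} | {q5}.

3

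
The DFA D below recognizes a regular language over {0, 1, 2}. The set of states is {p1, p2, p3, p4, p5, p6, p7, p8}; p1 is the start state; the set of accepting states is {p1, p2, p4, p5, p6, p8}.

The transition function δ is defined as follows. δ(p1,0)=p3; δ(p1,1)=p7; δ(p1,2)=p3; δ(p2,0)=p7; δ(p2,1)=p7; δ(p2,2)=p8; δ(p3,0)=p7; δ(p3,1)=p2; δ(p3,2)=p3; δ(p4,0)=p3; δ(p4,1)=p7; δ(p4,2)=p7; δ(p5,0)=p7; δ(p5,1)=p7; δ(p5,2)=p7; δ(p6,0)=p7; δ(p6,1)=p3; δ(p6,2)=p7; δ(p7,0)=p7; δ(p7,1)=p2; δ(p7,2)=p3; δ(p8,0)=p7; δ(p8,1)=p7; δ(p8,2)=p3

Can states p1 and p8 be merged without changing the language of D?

Reachable states from the start: {p1,p2,p3,p7,p8}. Unreachable: {p4,p5,p6} — drop them.
P0 = {p1,p2,p8} | {p3,p7}.
Split {p1,p2,p8} by δ(·,2) → {p1,p8} and {p2}.
The partition is now stable with 3 blocks: {p1,p8} | {p3,p7} | {p2}.
p1 and p8 lie in the same block of the stable partition, so they are equivalent — no string distinguishes them.

Yes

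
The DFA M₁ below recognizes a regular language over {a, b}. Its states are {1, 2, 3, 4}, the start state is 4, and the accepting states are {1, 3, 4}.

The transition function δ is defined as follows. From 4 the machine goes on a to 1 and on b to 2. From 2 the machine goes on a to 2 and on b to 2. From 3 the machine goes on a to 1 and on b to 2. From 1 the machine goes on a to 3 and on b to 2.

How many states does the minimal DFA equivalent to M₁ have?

2

P0 = {1,3,4} | {2}.
The partition is now stable with 2 blocks: {1,3,4} | {2}.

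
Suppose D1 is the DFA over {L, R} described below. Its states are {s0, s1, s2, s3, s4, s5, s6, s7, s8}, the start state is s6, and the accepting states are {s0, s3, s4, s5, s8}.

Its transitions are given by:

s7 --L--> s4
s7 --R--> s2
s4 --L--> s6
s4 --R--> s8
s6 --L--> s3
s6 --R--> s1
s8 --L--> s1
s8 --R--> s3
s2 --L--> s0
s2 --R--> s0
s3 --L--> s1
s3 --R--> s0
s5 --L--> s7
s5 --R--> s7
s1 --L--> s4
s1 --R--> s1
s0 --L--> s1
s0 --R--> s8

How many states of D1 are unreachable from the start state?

3

Starting at s6 and following transitions, the reachable set is {s0, s1, s3, s4, s6, s8}. That leaves s2, s5, s7 unreachable — 3 in total.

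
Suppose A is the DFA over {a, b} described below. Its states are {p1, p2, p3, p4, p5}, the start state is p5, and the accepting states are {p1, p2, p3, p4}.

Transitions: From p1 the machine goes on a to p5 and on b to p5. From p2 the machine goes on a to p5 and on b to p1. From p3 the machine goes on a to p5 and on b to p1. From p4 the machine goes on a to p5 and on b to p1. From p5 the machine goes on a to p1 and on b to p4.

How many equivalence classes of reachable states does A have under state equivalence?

3

Reachable states from the start: {p1,p4,p5}. Unreachable: {p2,p3} — drop them.
Start with accepting vs non-accepting: {p1,p4} | {p5}.
Split {p1,p4} by δ(·,b) → {p1} and {p4}.
No further refinement is possible. Final partition (3 blocks): {p1} | {p5} | {p4}.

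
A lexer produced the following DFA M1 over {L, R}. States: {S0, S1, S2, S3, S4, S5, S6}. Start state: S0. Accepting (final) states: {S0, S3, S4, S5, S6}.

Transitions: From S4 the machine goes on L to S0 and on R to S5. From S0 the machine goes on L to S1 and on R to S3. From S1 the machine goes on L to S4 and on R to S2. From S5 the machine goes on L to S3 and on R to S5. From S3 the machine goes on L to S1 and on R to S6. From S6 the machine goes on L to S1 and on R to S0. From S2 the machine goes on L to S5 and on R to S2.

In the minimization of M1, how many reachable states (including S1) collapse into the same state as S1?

2

Initial partition by acceptance: {S0,S3,S4,S5,S6} | {S1,S2}.
Split {S0,S3,S4,S5,S6} by δ(·,L) → {S0,S3,S6} and {S4,S5}.
No further refinement is possible. Final partition (3 blocks): {S0,S3,S6} | {S1,S2} | {S4,S5}.
The equivalence class containing S1 is {S1,S2}, of size 2.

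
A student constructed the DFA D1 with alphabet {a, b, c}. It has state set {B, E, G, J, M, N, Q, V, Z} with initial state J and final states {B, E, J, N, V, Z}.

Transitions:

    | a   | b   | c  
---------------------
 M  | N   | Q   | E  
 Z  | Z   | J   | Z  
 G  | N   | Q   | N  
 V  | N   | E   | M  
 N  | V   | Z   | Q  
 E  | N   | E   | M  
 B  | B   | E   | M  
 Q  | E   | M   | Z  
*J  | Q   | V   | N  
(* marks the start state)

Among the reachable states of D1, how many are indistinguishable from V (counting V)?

2

Reachable states from the start: {E,J,M,N,Q,V,Z}. Unreachable: {B,G} — drop them.
Initial partition by acceptance: {E,J,N,V,Z} | {M,Q}.
Split {E,J,N,V,Z} by δ(·,a) → {E,N,V,Z} and {J}.
Split {E,N,V,Z} by δ(·,b) → {E,N,V} and {Z}.
Split {E,N,V} by δ(·,b) → {E,V} and {N}.
Refine {M,Q} on symbol a: members go to different blocks, giving {Q} and {M}.
Stable partition: {E,V} | {Q} | {J} | {Z} | {N} | {M} — 6 equivalence classes.
The equivalence class containing V is {E,V}, of size 2.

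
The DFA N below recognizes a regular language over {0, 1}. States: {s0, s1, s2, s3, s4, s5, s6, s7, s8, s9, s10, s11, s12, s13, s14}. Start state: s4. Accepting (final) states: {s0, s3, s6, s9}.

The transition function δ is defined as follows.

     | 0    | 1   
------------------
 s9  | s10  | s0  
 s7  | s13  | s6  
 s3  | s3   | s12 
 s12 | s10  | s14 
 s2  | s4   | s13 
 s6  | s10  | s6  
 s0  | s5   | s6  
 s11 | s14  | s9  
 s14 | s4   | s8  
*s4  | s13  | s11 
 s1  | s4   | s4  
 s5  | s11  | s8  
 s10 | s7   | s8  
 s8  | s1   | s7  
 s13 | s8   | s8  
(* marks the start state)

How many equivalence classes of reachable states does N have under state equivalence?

5

States {s2,s3,s12} cannot be reached from the start state, so discard them.
Initial partition by acceptance: {s0,s6,s9} | {s1,s4,s5,s7,s8,s10,s11,s13,s14}.
Refine {s1,s4,s5,s7,s8,s10,s11,s13,s14} on symbol 1: members go to different blocks, giving {s1,s4,s5,s8,s10,s13,s14} and {s7,s11}.
Split {s1,s4,s5,s8,s10,s13,s14} by δ(·,0) → {s1,s4,s8,s13,s14} and {s5,s10}.
Split {s1,s4,s8,s13,s14} by δ(·,1) → {s1,s13,s14} and {s4,s8}.
The partition is now stable with 5 blocks: {s0,s6,s9} | {s1,s13,s14} | {s7,s11} | {s5,s10} | {s4,s8}.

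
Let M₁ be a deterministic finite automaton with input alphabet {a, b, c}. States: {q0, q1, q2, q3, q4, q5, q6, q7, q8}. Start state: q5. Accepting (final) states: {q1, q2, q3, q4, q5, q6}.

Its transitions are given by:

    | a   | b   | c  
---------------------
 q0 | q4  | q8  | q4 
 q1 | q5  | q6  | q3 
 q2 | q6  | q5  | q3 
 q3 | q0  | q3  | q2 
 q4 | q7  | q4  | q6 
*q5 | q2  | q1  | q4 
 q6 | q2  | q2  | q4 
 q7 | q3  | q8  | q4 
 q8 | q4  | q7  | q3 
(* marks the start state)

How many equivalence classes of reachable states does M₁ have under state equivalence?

3

Start with accepting vs non-accepting: {q1,q2,q3,q4,q5,q6} | {q0,q7,q8}.
On input a, block {q1,q2,q3,q4,q5,q6} splits into {q1,q2,q5,q6} and {q3,q4}.
The partition is now stable with 3 blocks: {q1,q2,q5,q6} | {q0,q7,q8} | {q3,q4}.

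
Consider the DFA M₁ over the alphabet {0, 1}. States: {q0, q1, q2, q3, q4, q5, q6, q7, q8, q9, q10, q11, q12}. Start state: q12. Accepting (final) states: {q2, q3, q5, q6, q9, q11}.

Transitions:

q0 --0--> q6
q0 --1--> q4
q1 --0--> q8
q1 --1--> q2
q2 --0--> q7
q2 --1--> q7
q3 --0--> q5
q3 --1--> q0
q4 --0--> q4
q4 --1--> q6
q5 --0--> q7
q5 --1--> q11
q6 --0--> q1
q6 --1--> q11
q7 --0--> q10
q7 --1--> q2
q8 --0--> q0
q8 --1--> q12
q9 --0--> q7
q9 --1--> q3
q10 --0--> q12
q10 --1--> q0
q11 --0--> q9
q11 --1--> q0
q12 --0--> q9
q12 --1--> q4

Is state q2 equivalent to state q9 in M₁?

Every state is reachable, so we keep all 13.
Initial partition by acceptance: {q2,q3,q5,q6,q9,q11} | {q0,q1,q4,q7,q8,q10,q12}.
Split {q2,q3,q5,q6,q9,q11} by δ(·,0) → {q2,q5,q6,q9} and {q3,q11}.
Refine {q2,q5,q6,q9} on symbol 1: members go to different blocks, giving {q5,q6,q9} and {q2}.
On input 0, block {q0,q1,q4,q7,q8,q10,q12} splits into {q1,q4,q7,q8,q10} and {q0,q12}.
Refine {q1,q4,q7,q8,q10} on symbol 0: members go to different blocks, giving {q1,q4,q7} and {q8,q10}.
On input 0, block {q1,q4,q7} splits into {q1,q7} and {q4}.
Stable partition: {q5,q6,q9} | {q1,q7} | {q3,q11} | {q2} | {q0,q12} | {q8,q10} | {q4} — 7 equivalence classes.
q2 and q9 end up in different blocks, so they are distinguishable. For instance, the string '1' is accepted from only q9.

No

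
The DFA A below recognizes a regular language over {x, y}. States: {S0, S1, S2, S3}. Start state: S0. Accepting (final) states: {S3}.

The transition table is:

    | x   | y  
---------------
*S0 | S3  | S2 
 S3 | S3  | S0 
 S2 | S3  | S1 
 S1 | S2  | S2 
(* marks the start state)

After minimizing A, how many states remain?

All states are reachable from the start state.
P0 = {S3} | {S0,S1,S2}.
Refine {S0,S1,S2} on symbol x: members go to different blocks, giving {S0,S2} and {S1}.
On input y, block {S0,S2} splits into {S0} and {S2}.
The partition is now stable with 4 blocks: {S3} | {S0} | {S1} | {S2}.

4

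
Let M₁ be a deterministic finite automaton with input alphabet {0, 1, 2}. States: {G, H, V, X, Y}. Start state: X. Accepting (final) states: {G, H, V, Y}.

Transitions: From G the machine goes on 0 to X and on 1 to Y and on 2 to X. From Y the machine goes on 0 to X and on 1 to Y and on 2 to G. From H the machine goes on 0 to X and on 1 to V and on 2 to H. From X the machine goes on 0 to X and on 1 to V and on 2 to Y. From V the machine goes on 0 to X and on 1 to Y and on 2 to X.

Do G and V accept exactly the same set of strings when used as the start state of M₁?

Yes

First remove the unreachable states {H}; 4 states remain.
P0 = {G,V,Y} | {X}.
Split {G,V,Y} by δ(·,2) → {G,V} and {Y}.
Stable partition: {G,V} | {X} | {Y} — 3 equivalence classes.
G and V lie in the same block of the stable partition, so they are equivalent — no string distinguishes them.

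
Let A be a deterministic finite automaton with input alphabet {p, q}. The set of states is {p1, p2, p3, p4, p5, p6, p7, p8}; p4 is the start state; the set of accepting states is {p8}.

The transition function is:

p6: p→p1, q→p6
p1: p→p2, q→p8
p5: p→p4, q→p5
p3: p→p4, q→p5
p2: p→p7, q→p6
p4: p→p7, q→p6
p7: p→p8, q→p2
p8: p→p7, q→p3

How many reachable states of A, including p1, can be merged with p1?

1

Initial partition by acceptance: {p8} | {p1,p2,p3,p4,p5,p6,p7}.
Refine {p1,p2,p3,p4,p5,p6,p7} on symbol p: members go to different blocks, giving {p1,p2,p3,p4,p5,p6} and {p7}.
On input p, block {p1,p2,p3,p4,p5,p6} splits into {p1,p3,p5,p6} and {p2,p4}.
On input p, block {p1,p3,p5,p6} splits into {p1,p3,p5} and {p6}.
Refine {p1,p3,p5} on symbol q: members go to different blocks, giving {p3,p5} and {p1}.
Stable partition: {p8} | {p3,p5} | {p7} | {p2,p4} | {p6} | {p1} — 6 equivalence classes.
State p1 belongs to the block {p1}, which has 1 states.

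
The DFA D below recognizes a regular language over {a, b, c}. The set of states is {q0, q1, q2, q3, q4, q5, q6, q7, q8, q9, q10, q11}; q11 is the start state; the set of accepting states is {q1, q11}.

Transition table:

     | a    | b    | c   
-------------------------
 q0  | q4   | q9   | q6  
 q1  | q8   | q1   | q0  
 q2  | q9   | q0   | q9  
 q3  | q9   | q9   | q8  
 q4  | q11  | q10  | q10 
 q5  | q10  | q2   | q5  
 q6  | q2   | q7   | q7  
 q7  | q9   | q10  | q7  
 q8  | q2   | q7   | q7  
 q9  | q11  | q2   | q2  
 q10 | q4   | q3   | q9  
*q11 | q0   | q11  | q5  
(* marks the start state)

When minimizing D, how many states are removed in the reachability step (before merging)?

No path from q11 leads to q1; the other 11 states are all reachable.

1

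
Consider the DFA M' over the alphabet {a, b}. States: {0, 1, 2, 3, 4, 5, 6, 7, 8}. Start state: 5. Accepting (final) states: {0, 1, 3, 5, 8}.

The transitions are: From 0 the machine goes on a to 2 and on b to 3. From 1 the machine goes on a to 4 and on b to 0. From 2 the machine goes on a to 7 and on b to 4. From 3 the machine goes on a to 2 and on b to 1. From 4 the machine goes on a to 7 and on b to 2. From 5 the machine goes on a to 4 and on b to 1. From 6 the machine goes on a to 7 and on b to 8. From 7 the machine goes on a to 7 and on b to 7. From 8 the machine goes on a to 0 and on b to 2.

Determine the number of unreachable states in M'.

Starting at 5 and following transitions, the reachable set is {0, 1, 2, 3, 4, 5, 7}. That leaves 6, 8 unreachable — 2 in total.

2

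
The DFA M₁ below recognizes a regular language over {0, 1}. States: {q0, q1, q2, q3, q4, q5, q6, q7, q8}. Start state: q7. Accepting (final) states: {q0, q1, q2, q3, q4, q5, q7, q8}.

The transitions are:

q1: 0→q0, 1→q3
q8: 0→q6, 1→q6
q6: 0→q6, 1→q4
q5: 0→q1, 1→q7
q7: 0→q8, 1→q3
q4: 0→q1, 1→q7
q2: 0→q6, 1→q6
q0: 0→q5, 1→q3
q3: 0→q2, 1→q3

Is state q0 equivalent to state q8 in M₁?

All states are reachable from the start state.
Initial partition by acceptance: {q0,q1,q2,q3,q4,q5,q7,q8} | {q6}.
Split {q0,q1,q2,q3,q4,q5,q7,q8} by δ(·,0) → {q0,q1,q3,q4,q5,q7} and {q2,q8}.
Split {q0,q1,q3,q4,q5,q7} by δ(·,0) → {q0,q1,q4,q5} and {q3,q7}.
The partition is now stable with 4 blocks: {q0,q1,q4,q5} | {q6} | {q2,q8} | {q3,q7}.
q0 and q8 end up in different blocks, so they are distinguishable. For instance, the string '0' is accepted from only q0.

No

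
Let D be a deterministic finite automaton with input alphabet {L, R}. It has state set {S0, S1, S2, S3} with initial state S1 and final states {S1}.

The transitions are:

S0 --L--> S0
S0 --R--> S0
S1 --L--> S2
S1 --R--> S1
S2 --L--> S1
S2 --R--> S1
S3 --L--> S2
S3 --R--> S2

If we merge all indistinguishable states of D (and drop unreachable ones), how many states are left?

2

First remove the unreachable states {S0,S3}; 2 states remain.
Initial partition by acceptance: {S1} | {S2}.
Stable partition: {S1} | {S2} — 2 equivalence classes.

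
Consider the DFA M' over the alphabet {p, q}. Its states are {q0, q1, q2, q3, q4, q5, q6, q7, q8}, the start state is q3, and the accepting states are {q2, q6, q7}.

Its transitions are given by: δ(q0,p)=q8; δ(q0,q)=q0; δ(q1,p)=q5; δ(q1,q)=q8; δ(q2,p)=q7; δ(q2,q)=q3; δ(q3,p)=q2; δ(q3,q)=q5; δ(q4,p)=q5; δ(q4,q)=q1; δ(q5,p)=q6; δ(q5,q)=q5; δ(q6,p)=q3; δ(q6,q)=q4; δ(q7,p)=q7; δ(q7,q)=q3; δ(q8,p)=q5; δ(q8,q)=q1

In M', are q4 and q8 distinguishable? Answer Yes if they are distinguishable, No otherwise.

No

States {q0} cannot be reached from the start state, so discard them.
Initial partition by acceptance: {q2,q6,q7} | {q1,q3,q4,q5,q8}.
Refine {q2,q6,q7} on symbol p: members go to different blocks, giving {q2,q7} and {q6}.
Split {q1,q3,q4,q5,q8} by δ(·,p) → {q1,q4,q8} and {q3} and {q5}.
Stable partition: {q2,q7} | {q1,q4,q8} | {q6} | {q3} | {q5} — 5 equivalence classes.
q4 and q8 lie in the same block of the stable partition, so they are equivalent — no string distinguishes them.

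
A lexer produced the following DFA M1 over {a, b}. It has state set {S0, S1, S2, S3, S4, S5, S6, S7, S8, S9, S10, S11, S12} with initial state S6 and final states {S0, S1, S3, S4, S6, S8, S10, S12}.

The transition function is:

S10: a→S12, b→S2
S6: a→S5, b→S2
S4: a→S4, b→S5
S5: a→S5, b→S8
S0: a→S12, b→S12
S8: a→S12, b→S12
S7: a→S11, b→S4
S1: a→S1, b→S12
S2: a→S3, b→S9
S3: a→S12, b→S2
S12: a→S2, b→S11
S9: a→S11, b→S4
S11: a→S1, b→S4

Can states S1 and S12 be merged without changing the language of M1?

No

Reachable states from the start: {S1,S2,S3,S4,S5,S6,S8,S9,S11,S12}. Unreachable: {S0,S7,S10} — drop them.
Start with accepting vs non-accepting: {S1,S3,S4,S6,S8,S12} | {S2,S5,S9,S11}.
Split {S1,S3,S4,S6,S8,S12} by δ(·,a) → {S1,S3,S4,S8} and {S6,S12}.
On input a, block {S1,S3,S4,S8} splits into {S1,S4} and {S3,S8}.
Split {S1,S4} by δ(·,b) → {S1} and {S4}.
On input a, block {S2,S5,S9,S11} splits into {S5,S9} and {S2} and {S11}.
Split {S5,S9} by δ(·,a) → {S5} and {S9}.
Refine {S6,S12} on symbol a: members go to different blocks, giving {S6} and {S12}.
Split {S3,S8} by δ(·,b) → {S3} and {S8}.
Stable partition: {S1} | {S5} | {S6} | {S3} | {S4} | {S2} | {S11} | {S9} | {S12} | {S8} — 10 equivalence classes.
S1 and S12 end up in different blocks, so they are distinguishable. For instance, the string 'a' is accepted from only S1.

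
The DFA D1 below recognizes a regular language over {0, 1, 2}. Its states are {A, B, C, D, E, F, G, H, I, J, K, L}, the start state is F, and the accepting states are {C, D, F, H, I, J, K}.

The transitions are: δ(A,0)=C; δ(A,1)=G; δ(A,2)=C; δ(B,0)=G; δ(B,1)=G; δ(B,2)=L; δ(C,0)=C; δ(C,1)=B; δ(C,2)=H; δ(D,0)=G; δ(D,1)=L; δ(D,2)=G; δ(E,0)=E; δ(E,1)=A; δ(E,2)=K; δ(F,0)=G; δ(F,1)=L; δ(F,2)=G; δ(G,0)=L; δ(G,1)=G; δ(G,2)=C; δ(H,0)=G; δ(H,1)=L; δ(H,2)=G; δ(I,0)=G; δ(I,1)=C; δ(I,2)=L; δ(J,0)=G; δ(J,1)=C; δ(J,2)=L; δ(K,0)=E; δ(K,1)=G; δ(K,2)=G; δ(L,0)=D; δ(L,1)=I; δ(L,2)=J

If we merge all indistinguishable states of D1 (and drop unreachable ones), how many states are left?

6

First remove the unreachable states {A,E,K}; 9 states remain.
P0 = {C,D,F,H,I,J} | {B,G,L}.
On input 0, block {C,D,F,H,I,J} splits into {D,F,H,I,J} and {C}.
Split {D,F,H,I,J} by δ(·,1) → {D,F,H} and {I,J}.
Refine {B,G,L} on symbol 0: members go to different blocks, giving {B,G} and {L}.
On input 0, block {B,G} splits into {B} and {G}.
No further refinement is possible. Final partition (6 blocks): {D,F,H} | {B} | {C} | {I,J} | {L} | {G}.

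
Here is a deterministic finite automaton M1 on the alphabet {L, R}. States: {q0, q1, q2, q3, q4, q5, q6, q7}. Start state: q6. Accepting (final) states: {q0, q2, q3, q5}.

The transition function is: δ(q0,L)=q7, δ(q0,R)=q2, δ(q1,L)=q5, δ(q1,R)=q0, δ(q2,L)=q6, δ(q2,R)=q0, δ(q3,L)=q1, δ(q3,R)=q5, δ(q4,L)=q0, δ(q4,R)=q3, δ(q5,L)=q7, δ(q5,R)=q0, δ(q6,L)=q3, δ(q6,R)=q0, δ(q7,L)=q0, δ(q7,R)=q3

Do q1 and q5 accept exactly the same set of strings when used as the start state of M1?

No

First remove the unreachable states {q4}; 7 states remain.
Initial partition by acceptance: {q0,q2,q3,q5} | {q1,q6,q7}.
The partition is now stable with 2 blocks: {q0,q2,q3,q5} | {q1,q6,q7}.
q1 and q5 end up in different blocks, so they are distinguishable. For instance, the string 'ε' is accepted from only q5.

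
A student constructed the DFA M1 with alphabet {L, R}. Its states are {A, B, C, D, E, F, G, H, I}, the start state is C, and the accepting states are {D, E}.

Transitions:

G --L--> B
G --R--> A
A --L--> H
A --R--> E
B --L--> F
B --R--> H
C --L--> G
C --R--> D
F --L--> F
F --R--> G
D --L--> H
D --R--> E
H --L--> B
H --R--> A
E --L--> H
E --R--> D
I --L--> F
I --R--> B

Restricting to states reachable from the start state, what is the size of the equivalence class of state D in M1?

2

First remove the unreachable states {I}; 8 states remain.
Start with accepting vs non-accepting: {D,E} | {A,B,C,F,G,H}.
On input R, block {A,B,C,F,G,H} splits into {B,F,G,H} and {A,C}.
Split {B,F,G,H} by δ(·,R) → {B,F} and {G,H}.
No further refinement is possible. Final partition (4 blocks): {D,E} | {B,F} | {A,C} | {G,H}.
State D belongs to the block {D,E}, which has 2 states.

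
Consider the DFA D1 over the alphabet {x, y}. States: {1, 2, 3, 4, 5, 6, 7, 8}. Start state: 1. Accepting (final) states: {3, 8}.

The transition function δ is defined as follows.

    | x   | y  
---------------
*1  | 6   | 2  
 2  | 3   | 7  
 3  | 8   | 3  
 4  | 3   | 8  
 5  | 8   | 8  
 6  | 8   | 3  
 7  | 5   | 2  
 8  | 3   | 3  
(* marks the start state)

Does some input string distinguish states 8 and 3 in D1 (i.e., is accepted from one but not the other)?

States {4} cannot be reached from the start state, so discard them.
Initial partition by acceptance: {3,8} | {1,2,5,6,7}.
Split {1,2,5,6,7} by δ(·,x) → {2,5,6} and {1,7}.
On input y, block {2,5,6} splits into {5,6} and {2}.
Stable partition: {3,8} | {5,6} | {1,7} | {2} — 4 equivalence classes.
8 and 3 lie in the same block of the stable partition, so they are equivalent — no string distinguishes them.

No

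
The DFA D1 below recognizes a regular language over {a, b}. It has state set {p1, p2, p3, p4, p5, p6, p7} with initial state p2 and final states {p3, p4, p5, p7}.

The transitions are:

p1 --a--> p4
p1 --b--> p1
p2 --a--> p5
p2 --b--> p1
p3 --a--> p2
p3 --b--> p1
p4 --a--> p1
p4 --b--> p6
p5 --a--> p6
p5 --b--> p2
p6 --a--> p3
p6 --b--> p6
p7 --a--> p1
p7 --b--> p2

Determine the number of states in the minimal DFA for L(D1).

States {p7} cannot be reached from the start state, so discard them.
Start with accepting vs non-accepting: {p3,p4,p5} | {p1,p2,p6}.
Stable partition: {p3,p4,p5} | {p1,p2,p6} — 2 equivalence classes.

2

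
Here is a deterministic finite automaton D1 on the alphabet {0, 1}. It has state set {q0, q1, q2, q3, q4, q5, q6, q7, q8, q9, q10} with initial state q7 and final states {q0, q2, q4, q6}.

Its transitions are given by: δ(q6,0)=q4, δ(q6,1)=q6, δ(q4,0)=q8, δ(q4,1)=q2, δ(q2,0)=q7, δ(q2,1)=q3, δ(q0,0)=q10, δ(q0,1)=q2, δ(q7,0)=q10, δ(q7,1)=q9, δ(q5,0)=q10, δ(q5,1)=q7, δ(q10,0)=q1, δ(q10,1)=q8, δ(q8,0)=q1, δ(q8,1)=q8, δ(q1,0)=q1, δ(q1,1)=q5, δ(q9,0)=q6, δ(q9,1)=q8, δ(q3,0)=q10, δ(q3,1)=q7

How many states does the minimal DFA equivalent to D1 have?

8

Reachable states from the start: {q1,q2,q3,q4,q5,q6,q7,q8,q9,q10}. Unreachable: {q0} — drop them.
P0 = {q2,q4,q6} | {q1,q3,q5,q7,q8,q9,q10}.
On input 0, block {q2,q4,q6} splits into {q2,q4} and {q6}.
Refine {q2,q4} on symbol 1: members go to different blocks, giving {q2} and {q4}.
On input 0, block {q1,q3,q5,q7,q8,q9,q10} splits into {q1,q3,q5,q7,q8,q10} and {q9}.
Split {q1,q3,q5,q7,q8,q10} by δ(·,1) → {q1,q3,q5,q8,q10} and {q7}.
On input 1, block {q1,q3,q5,q8,q10} splits into {q1,q8,q10} and {q3,q5}.
Split {q1,q8,q10} by δ(·,1) → {q8,q10} and {q1}.
Stable partition: {q2} | {q8,q10} | {q6} | {q4} | {q9} | {q7} | {q3,q5} | {q1} — 8 equivalence classes.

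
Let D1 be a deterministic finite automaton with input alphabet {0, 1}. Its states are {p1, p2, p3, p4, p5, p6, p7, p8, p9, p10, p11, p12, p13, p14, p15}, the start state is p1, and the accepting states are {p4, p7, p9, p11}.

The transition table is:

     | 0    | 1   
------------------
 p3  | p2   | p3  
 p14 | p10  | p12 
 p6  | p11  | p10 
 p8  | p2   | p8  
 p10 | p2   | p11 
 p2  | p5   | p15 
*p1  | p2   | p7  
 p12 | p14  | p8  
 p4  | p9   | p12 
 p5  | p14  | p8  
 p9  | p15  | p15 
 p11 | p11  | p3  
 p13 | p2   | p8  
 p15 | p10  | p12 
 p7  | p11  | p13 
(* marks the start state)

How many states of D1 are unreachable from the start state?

3

Starting at p1 and following transitions, the reachable set is {p1, p2, p3, p5, p7, p8, p10, p11, p12, p13, p14, p15}. That leaves p4, p6, p9 unreachable — 3 in total.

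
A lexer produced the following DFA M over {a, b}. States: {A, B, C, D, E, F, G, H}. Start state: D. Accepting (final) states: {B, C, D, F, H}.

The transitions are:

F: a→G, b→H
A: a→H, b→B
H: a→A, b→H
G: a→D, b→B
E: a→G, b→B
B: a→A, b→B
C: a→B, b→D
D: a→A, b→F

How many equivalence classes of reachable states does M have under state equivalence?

2

States {C,E} cannot be reached from the start state, so discard them.
P0 = {B,D,F,H} | {A,G}.
The partition is now stable with 2 blocks: {B,D,F,H} | {A,G}.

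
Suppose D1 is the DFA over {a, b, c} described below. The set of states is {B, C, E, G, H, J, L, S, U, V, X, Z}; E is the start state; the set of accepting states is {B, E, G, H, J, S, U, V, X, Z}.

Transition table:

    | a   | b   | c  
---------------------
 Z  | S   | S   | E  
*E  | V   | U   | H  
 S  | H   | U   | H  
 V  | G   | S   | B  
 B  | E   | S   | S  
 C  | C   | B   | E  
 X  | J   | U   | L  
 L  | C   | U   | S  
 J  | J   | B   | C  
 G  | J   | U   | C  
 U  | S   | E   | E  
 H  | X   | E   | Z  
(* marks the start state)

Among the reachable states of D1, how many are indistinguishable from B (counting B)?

3

All states are reachable from the start state.
P0 = {B,E,G,H,J,S,U,V,X,Z} | {C,L}.
Split {B,E,G,H,J,S,U,V,X,Z} by δ(·,c) → {B,E,H,S,U,V,Z} and {G,J,X}.
Split {B,E,H,S,U,V,Z} by δ(·,a) → {B,E,S,U,Z} and {H,V}.
On input a, block {B,E,S,U,Z} splits into {B,U,Z} and {E,S}.
Stable partition: {B,U,Z} | {C,L} | {G,J,X} | {H,V} | {E,S} — 5 equivalence classes.
The equivalence class containing B is {B,U,Z}, of size 3.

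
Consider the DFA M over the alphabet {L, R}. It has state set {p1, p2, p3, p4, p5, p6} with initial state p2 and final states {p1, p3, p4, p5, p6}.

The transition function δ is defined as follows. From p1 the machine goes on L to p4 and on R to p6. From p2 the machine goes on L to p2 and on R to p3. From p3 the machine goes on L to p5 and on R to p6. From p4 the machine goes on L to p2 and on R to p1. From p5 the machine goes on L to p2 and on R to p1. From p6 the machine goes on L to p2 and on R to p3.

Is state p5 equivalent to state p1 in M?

No

Start with accepting vs non-accepting: {p1,p3,p4,p5,p6} | {p2}.
Split {p1,p3,p4,p5,p6} by δ(·,L) → {p4,p5,p6} and {p1,p3}.
The partition is now stable with 3 blocks: {p4,p5,p6} | {p2} | {p1,p3}.
p5 and p1 end up in different blocks, so they are distinguishable. For instance, the string 'L' is accepted from only p1.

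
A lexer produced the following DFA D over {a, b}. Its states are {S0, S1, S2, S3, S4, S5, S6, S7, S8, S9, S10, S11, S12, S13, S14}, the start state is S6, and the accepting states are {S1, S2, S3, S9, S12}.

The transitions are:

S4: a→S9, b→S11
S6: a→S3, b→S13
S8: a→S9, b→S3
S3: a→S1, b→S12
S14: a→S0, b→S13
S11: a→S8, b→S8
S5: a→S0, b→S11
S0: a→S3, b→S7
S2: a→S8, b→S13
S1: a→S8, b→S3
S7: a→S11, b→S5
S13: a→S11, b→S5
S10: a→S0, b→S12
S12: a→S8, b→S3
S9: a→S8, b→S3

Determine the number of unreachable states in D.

Starting at S6 and following transitions, the reachable set is {S0, S1, S3, S5, S6, S7, S8, S9, S11, S12, S13}. That leaves S2, S4, S10, S14 unreachable — 4 in total.

4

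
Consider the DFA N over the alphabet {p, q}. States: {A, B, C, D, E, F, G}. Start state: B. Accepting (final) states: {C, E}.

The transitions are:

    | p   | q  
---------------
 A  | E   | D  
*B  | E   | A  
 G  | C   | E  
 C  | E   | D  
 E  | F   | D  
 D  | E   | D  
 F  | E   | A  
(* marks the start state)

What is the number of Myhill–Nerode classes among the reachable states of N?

Reachable states from the start: {A,B,D,E,F}. Unreachable: {C,G} — drop them.
Initial partition by acceptance: {E} | {A,B,D,F}.
No further refinement is possible. Final partition (2 blocks): {E} | {A,B,D,F}.

2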